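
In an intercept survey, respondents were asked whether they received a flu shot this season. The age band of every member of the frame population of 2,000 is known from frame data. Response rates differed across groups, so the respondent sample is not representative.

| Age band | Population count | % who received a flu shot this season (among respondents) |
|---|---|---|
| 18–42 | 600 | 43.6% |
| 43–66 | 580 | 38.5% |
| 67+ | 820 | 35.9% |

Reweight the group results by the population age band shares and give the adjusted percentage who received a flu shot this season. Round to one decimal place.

39.0%

Each cell contributes population-share × respondent value:
  18–42: (600/2,000) × 43.6 = 13.08
  43–66: (580/2,000) × 38.5 = 11.165
  67+: (820/2,000) × 35.9 = 14.719
Post-stratified estimate = 38.964 → 39.0%.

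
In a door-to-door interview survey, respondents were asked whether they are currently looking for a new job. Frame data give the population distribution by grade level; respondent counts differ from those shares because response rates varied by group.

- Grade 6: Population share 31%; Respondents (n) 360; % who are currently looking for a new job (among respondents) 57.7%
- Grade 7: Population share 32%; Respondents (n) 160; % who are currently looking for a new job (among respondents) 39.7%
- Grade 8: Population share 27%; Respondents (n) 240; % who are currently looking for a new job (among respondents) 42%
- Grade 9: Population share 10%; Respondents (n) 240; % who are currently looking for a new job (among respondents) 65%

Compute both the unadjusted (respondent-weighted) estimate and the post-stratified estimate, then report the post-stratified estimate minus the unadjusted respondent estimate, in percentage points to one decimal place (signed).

-4.4 percentage points

Unadjusted (pooled respondent) estimate weights by respondent counts:
  (360/1000)×57.7 + (160/1000)×39.7 + (240/1000)×42 + (240/1000)×65 = 52.804%
Post-stratifying to population shares instead:
  0.31×57.7 + 0.32×39.7 + 0.27×42 + 0.1×65 = 48.431%
Difference = 48.431 − 52.804 = -4.373 pp.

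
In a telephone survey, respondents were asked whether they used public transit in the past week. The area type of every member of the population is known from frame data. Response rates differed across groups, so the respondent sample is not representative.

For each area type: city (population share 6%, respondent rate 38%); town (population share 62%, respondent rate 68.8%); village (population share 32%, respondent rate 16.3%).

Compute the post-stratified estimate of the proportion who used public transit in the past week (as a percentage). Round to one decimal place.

Reweight to the known area type distribution:
  city: 0.06 × 38 = 2.28
  town: 0.62 × 68.8 = 42.656
  village: 0.32 × 16.3 = 5.216
Post-stratified estimate = 50.152 → 50.2%.

50.2%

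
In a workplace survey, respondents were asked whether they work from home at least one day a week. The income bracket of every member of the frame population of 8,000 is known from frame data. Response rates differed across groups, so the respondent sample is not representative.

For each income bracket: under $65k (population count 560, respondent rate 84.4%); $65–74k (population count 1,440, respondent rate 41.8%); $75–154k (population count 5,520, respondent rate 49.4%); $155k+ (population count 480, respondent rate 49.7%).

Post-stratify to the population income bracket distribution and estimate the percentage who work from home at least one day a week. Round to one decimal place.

Reweight to the known income bracket distribution:
  under $65k: (560/8,000) × 84.4 = 5.908
  $65–74k: (1,440/8,000) × 41.8 = 7.524
  $75–154k: (5,520/8,000) × 49.4 = 34.086
  $155k+: (480/8,000) × 49.7 = 2.982
Post-stratified estimate = 50.5 → 50.5%.

50.5%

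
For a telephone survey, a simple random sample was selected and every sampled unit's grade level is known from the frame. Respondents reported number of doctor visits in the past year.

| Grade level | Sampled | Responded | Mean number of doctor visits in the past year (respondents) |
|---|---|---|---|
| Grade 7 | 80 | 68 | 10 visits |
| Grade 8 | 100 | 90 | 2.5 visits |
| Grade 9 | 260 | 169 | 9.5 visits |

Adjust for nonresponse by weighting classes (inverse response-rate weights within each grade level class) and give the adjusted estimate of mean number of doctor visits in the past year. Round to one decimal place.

Class response rates: Grade 7 68/80 = 85%, Grade 8 90/100 = 90%, Grade 9 169/260 = 65%.
Each respondent's weight = sampled/responded in their class; summing within a class gives n_sampled, so:
  Grade 7: 80 × 10 = 800
  Grade 8: 100 × 2.5 = 250
  Grade 9: 260 × 9.5 = 2470
Adjusted estimate = 3520 / 440 = 8 → 8.0.

8.0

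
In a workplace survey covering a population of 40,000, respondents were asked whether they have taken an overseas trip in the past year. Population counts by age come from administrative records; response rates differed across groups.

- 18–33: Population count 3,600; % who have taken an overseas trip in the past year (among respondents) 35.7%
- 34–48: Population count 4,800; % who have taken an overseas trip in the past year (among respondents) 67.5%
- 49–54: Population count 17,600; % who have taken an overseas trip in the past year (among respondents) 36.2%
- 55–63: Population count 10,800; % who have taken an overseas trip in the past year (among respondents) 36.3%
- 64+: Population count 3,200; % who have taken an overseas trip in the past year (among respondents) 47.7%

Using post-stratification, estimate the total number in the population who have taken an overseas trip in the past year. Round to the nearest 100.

Each cell contributes its population count × the respondent rate:
  18–33: 3,600 × 35.7% = 1285.2
  34–48: 4,800 × 67.5% = 3240
  49–54: 17,600 × 36.2% = 6371.2
  55–63: 10,800 × 36.3% = 3920.4
  64+: 3,200 × 47.7% = 1526.4
Estimated total = 16343.2 → 16,300.

16,300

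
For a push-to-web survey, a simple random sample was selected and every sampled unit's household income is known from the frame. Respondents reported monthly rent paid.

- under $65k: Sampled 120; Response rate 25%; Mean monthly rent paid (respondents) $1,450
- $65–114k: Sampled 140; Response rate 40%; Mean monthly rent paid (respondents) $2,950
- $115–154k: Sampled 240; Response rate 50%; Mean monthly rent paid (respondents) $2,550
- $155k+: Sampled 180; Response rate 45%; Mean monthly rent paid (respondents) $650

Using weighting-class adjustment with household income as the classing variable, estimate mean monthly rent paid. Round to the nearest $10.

With weight = n_sampled/n_responded per class, the weighted class total is n_sampled:
  under $65k: 120 × 1450 = 174,000
  $65–114k: 140 × 2950 = 413,000
  $115–154k: 240 × 2550 = 612,000
  $155k+: 180 × 650 = 117,000
Adjusted estimate = 1,316,000 / 680 = 1935.29 → $1,940.

$1,940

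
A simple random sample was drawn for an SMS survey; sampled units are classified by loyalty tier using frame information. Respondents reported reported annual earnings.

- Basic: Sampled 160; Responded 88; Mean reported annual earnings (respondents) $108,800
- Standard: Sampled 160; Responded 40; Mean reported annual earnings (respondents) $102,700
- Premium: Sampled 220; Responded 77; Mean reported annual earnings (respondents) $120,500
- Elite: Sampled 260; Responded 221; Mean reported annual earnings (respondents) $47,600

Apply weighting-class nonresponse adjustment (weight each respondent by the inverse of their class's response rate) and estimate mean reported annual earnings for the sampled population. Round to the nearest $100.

Class response rates: Basic 88/160 = 55%, Standard 40/160 = 25%, Premium 77/220 = 35%, Elite 221/260 = 85%.
Each respondent's weight = sampled/responded in their class; summing within a class gives n_sampled, so:
  Basic: 160 × 108,800 = 17,408,000
  Standard: 160 × 102,700 = 16,432,000
  Premium: 220 × 120,500 = 26,510,000
  Elite: 260 × 47,600 = 12,376,000
Adjusted estimate = 72,726,000 / 800 = 90907.5 → $90,900.

$90,900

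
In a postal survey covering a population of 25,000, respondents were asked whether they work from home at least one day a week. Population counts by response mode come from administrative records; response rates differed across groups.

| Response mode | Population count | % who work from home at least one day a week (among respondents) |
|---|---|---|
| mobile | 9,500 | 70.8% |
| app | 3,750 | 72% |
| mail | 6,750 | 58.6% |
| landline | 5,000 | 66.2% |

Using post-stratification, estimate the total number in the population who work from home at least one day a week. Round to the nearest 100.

Apply each group's respondent rate to its population count:
  mobile: 9,500 × 70.8% = 6726
  app: 3,750 × 72% = 2700
  mail: 6,750 × 58.6% = 3955.5
  landline: 5,000 × 66.2% = 3310
Estimated total = 16691.5 → 16,700.

16,700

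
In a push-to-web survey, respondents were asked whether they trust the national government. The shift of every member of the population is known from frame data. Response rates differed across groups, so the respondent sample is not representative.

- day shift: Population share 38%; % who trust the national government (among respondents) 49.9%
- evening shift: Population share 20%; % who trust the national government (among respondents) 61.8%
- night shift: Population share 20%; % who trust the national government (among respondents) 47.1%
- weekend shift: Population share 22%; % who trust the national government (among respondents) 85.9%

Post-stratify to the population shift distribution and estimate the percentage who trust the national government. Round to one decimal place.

59.6%

Each cell contributes population-share × respondent value:
  day shift: 0.38 × 49.9 = 18.962
  evening shift: 0.2 × 61.8 = 12.36
  night shift: 0.2 × 47.1 = 9.42
  weekend shift: 0.22 × 85.9 = 18.898
Post-stratified estimate = 59.64 → 59.6%.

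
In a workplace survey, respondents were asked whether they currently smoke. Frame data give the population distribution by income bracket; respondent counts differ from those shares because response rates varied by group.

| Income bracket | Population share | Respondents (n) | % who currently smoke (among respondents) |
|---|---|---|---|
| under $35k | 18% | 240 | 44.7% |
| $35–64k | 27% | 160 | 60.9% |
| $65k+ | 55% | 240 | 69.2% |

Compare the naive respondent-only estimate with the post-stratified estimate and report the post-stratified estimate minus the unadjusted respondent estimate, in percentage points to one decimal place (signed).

Naive respondent-only estimate (weights = respondent counts):
  (240/640)×44.7 + (160/640)×60.9 + (240/640)×69.2 = 57.9375%
Post-stratified estimate weights by population shares:
  0.18×44.7 + 0.27×60.9 + 0.55×69.2 = 62.549%
Difference = 62.549 − 57.9375 = 4.6115 pp.

+4.6 percentage points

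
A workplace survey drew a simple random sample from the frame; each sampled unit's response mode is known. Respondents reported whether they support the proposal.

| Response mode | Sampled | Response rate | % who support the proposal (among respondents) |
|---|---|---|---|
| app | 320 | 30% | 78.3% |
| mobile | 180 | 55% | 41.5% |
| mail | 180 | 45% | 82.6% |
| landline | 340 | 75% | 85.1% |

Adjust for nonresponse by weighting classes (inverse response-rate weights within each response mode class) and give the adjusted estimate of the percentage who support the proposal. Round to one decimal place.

Weighting each respondent by the inverse class response rate inflates each class back to its sampled size, so the class weight is n_sampled:
  app: 320 × 78.3 = 25,056
  mobile: 180 × 41.5 = 7470
  mail: 180 × 82.6 = 14868
  landline: 340 × 85.1 = 28934
Adjusted estimate = 76,328 / 1,020 = 74.8314 → 74.8%.

74.8%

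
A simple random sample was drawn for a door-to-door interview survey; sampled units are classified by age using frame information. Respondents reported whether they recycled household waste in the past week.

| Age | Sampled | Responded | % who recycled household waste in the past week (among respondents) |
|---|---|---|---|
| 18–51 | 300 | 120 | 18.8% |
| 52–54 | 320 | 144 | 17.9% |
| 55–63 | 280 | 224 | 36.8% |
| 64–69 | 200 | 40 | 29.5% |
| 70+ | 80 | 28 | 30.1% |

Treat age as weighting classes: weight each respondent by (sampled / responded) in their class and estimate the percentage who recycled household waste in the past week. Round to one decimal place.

Response rates by class: 18–51 120/300 = 40%, 52–54 144/320 = 45%, 55–63 224/280 = 80%, 64–69 40/200 = 20%, 70+ 28/80 = 35%.
Inverse-response-rate weighting restores each class to its sampled count, so class totals weight by n_sampled:
  18–51: 300 × 18.8 = 5640
  52–54: 320 × 17.9 = 5728
  55–63: 280 × 36.8 = 10,304
  64–69: 200 × 29.5 = 5900
  70+: 80 × 30.1 = 2408
Adjusted estimate = 29,980 / 1,180 = 25.4068 → 25.4%.

25.4%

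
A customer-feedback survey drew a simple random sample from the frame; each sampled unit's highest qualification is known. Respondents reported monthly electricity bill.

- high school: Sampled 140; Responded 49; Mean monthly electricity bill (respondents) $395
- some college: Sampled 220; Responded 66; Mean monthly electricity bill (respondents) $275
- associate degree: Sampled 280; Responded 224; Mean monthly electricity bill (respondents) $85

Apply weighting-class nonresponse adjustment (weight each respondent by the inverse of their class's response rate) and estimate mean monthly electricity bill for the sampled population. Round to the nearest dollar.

$218

Response rates by class: high school 49/140 = 35%, some college 66/220 = 30%, associate degree 224/280 = 80%.
Inverse-response-rate weighting restores each class to its sampled count, so class totals weight by n_sampled:
  high school: 140 × 395 = 55,300
  some college: 220 × 275 = 60,500
  associate degree: 280 × 85 = 23,800
Adjusted estimate = 139,600 / 640 = 218.125 → $218.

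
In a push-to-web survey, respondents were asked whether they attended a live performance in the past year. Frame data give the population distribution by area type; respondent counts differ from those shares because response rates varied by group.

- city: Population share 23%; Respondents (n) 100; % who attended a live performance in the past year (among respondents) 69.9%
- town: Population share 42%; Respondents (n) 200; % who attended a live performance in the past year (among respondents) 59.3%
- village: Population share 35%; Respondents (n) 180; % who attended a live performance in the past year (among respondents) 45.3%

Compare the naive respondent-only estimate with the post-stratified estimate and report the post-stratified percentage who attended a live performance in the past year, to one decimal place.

56.8%

Naive respondent-only estimate (weights = respondent counts):
  (100/480)×69.9 + (200/480)×59.3 + (180/480)×45.3 = 56.2583%
Post-stratified estimate weights by population shares:
  0.23×69.9 + 0.42×59.3 + 0.35×45.3 = 56.838%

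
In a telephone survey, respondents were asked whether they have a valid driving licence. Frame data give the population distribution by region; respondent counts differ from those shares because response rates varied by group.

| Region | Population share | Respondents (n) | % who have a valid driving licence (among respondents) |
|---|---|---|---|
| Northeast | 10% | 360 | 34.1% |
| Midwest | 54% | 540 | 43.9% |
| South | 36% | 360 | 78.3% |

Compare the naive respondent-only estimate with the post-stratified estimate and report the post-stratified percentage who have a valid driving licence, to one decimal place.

Unadjusted (pooled respondent) estimate weights by respondent counts:
  (360/1260)×34.1 + (540/1260)×43.9 + (360/1260)×78.3 = 50.9286%
Post-stratifying to population shares instead:
  0.1×34.1 + 0.54×43.9 + 0.36×78.3 = 55.304%

55.3%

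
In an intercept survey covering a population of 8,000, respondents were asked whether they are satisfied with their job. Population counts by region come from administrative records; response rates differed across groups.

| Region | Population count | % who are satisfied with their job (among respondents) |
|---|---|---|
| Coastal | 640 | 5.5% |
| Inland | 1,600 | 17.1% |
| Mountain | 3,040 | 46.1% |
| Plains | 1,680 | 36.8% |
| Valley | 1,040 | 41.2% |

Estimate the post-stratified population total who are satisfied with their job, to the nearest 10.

Estimated count per cell = population count × respondent percentage:
  Coastal: 640 × 5.5% = 35.2
  Inland: 1,600 × 17.1% = 273.6
  Mountain: 3,040 × 46.1% = 1401.44
  Plains: 1,680 × 36.8% = 618.24
  Valley: 1,040 × 41.2% = 428.48
Estimated total = 2756.96 → 2,760.

2,760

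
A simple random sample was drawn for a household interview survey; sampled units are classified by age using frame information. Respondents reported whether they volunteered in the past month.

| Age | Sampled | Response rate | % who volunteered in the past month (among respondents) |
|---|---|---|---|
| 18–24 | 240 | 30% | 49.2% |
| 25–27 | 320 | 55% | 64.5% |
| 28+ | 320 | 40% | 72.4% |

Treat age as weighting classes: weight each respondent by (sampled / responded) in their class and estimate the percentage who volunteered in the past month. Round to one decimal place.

Inverse-response-rate weighting restores each class to its sampled count, so class totals weight by n_sampled:
  18–24: 240 × 49.2 = 11,808
  25–27: 320 × 64.5 = 20,640
  28+: 320 × 72.4 = 23,168
Adjusted estimate = 55,616 / 880 = 63.2 → 63.2%.

63.2%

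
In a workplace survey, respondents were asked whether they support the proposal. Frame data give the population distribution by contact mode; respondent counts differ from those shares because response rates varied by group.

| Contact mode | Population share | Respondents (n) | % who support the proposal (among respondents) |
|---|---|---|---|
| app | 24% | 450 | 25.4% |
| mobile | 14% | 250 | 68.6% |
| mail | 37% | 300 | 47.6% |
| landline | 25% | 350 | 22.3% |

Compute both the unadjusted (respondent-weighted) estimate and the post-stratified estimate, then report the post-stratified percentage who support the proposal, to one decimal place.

Naive respondent-only estimate (weights = respondent counts):
  (450/1350)×25.4 + (250/1350)×68.6 + (300/1350)×47.6 + (350/1350)×22.3 = 37.5296%
Post-stratifying to population shares instead:
  0.24×25.4 + 0.14×68.6 + 0.37×47.6 + 0.25×22.3 = 38.887%

38.9%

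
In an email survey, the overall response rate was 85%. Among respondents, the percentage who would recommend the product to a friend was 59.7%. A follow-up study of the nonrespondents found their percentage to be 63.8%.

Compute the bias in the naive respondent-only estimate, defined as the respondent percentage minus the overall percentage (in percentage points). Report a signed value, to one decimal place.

-0.6 percentage points

Nonresponse fraction = 1 − 0.85 = 0.15.
Bias = (nonresponse fraction) × (respondent percentage − nonrespondent percentage)
     = 0.15 × (59.7 − 63.8) = 0.15 × -4.1 = -0.615.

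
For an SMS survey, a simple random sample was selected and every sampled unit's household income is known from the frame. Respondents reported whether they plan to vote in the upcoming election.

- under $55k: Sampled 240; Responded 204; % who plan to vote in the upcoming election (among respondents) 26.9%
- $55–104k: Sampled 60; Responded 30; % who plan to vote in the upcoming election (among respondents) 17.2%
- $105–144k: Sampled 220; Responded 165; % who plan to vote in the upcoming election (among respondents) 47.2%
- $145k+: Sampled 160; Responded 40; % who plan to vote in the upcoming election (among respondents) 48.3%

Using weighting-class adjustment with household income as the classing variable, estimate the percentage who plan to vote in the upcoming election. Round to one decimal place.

37.6%

Class response rates: under $55k 204/240 = 85%, $55–104k 30/60 = 50%, $105–144k 165/220 = 75%, $145k+ 40/160 = 25%.
Weighting each respondent by the inverse class response rate inflates each class back to its sampled size, so the class weight is n_sampled:
  under $55k: 240 × 26.9 = 6456
  $55–104k: 60 × 17.2 = 1032
  $105–144k: 220 × 47.2 = 10,384
  $145k+: 160 × 48.3 = 7728
Adjusted estimate = 25,600 / 680 = 37.6471 → 37.6%.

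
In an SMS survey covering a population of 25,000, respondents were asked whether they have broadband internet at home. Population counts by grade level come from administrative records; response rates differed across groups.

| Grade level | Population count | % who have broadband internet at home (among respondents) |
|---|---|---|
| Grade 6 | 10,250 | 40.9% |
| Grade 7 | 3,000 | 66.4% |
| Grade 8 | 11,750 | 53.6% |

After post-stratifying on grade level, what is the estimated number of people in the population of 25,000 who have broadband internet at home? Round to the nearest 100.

12,500

Each cell contributes its population count × the respondent rate:
  Grade 6: 10,250 × 40.9% = 4192.25
  Grade 7: 3,000 × 66.4% = 1992
  Grade 8: 11,750 × 53.6% = 6298
Estimated total = 12482.2 → 12,500.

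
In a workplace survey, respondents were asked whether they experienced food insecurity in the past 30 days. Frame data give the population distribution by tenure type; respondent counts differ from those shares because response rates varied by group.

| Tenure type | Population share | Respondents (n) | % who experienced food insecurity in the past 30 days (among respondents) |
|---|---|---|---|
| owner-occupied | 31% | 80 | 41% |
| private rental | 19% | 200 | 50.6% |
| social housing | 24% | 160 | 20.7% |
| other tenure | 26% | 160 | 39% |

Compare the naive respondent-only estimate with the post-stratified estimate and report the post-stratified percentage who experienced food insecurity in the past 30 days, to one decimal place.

37.4%

Without adjustment, the pooled respondent share is:
  (80/600)×41 + (200/600)×50.6 + (160/600)×20.7 + (160/600)×39 = 38.2533%
Post-stratifying to population shares instead:
  0.31×41 + 0.19×50.6 + 0.24×20.7 + 0.26×39 = 37.432%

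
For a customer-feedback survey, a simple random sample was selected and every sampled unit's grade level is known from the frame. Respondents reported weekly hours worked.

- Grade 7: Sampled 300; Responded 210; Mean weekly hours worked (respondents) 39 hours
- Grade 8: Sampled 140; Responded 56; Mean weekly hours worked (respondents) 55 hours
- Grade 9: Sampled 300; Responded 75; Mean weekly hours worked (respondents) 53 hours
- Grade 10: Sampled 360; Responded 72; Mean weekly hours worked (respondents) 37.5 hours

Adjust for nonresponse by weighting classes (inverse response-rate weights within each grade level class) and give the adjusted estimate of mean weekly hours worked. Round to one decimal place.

Class response rates: Grade 7 210/300 = 70%, Grade 8 56/140 = 40%, Grade 9 75/300 = 25%, Grade 10 72/360 = 20%.
Each respondent's weight = sampled/responded in their class; summing within a class gives n_sampled, so:
  Grade 7: 300 × 39 = 11,700
  Grade 8: 140 × 55 = 7700
  Grade 9: 300 × 53 = 15,900
  Grade 10: 360 × 37.5 = 13,500
Adjusted estimate = 48,800 / 1,100 = 44.3636 → 44.4.

44.4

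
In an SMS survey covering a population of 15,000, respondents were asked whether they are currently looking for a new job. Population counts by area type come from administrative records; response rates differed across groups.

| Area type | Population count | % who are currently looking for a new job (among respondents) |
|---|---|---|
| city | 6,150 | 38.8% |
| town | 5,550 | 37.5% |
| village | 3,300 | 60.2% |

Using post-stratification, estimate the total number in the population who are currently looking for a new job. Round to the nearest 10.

Each cell contributes its population count × the respondent rate:
  city: 6,150 × 38.8% = 2386.2
  town: 5,550 × 37.5% = 2081.25
  village: 3,300 × 60.2% = 1986.6
Estimated total = 6454.05 → 6,450.

6,450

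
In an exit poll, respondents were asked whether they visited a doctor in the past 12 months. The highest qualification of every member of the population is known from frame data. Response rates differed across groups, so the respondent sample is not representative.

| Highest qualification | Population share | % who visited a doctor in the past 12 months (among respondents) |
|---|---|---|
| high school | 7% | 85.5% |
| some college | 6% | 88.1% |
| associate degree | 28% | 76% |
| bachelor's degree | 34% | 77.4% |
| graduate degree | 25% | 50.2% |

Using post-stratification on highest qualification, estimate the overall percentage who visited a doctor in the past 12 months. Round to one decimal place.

71.4%

Weight each group's respondent value by its population share:
  high school: 0.07 × 85.5 = 5.985
  some college: 0.06 × 88.1 = 5.286
  associate degree: 0.28 × 76 = 21.28
  bachelor's degree: 0.34 × 77.4 = 26.316
  graduate degree: 0.25 × 50.2 = 12.55
Post-stratified estimate = 71.417 → 71.4%.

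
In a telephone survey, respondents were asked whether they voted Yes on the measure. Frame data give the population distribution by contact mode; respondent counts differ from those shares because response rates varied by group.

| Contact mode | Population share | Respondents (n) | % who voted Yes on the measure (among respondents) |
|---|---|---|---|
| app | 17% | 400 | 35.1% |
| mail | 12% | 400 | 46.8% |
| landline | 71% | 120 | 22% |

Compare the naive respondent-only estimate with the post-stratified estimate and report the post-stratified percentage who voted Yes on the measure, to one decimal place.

Without adjustment, the pooled respondent share is:
  (400/920)×35.1 + (400/920)×46.8 + (120/920)×22 = 38.4783%
Reweighting by population contact mode shares:
  0.17×35.1 + 0.12×46.8 + 0.71×22 = 27.203%

27.2%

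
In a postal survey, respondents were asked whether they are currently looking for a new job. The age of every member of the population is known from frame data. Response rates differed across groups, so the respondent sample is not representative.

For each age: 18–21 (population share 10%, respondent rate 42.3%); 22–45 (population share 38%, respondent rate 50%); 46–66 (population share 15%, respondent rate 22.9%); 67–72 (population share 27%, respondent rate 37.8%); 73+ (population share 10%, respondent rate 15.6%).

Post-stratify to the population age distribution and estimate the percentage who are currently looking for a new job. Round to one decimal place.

38.4%

Weight each group's respondent value by its population share:
  18–21: 0.1 × 42.3 = 4.23
  22–45: 0.38 × 50 = 19
  46–66: 0.15 × 22.9 = 3.435
  67–72: 0.27 × 37.8 = 10.206
  73+: 0.1 × 15.6 = 1.56
Post-stratified estimate = 38.431 → 38.4%.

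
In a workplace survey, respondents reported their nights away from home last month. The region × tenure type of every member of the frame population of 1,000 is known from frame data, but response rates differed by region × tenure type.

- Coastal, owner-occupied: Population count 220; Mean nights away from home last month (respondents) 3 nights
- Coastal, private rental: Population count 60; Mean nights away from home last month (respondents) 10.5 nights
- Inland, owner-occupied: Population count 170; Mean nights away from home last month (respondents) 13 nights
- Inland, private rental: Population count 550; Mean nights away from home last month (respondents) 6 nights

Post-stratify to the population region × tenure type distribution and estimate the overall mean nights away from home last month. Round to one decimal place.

Each cell contributes population-share × respondent value:
  Coastal, owner-occupied: (220/1,000) × 3 = 0.66
  Coastal, private rental: (60/1,000) × 10.5 = 0.63
  Inland, owner-occupied: (170/1,000) × 13 = 2.21
  Inland, private rental: (550/1,000) × 6 = 3.3
Post-stratified estimate = 6.8 → 6.8.

6.8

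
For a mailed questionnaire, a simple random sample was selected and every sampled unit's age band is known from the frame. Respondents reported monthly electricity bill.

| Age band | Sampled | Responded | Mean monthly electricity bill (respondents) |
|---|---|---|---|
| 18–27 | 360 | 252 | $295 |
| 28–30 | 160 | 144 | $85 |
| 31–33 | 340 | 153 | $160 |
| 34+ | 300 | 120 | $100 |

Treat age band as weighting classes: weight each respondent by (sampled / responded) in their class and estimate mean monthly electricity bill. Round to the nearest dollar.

$176

Class response rates: 18–27 252/360 = 70%, 28–30 144/160 = 90%, 31–33 153/340 = 45%, 34+ 120/300 = 40%.
With weight = n_sampled/n_responded per class, the weighted class total is n_sampled:
  18–27: 360 × 295 = 106,200
  28–30: 160 × 85 = 13,600
  31–33: 340 × 160 = 54,400
  34+: 300 × 100 = 30,000
Adjusted estimate = 204,200 / 1,160 = 176.034 → $176.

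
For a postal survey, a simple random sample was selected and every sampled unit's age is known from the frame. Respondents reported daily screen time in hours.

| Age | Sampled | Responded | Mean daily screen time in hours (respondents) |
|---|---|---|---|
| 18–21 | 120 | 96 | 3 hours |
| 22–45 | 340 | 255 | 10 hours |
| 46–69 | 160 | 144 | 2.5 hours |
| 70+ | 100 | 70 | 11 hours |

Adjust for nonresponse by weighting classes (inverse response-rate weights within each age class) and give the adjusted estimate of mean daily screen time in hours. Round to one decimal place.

Class response rates: 18–21 96/120 = 80%, 22–45 255/340 = 75%, 46–69 144/160 = 90%, 70+ 70/100 = 70%.
Weighting each respondent by the inverse class response rate inflates each class back to its sampled size, so the class weight is n_sampled:
  18–21: 120 × 3 = 360
  22–45: 340 × 10 = 3400
  46–69: 160 × 2.5 = 400
  70+: 100 × 11 = 1100
Adjusted estimate = 5260 / 720 = 7.30556 → 7.3.

7.3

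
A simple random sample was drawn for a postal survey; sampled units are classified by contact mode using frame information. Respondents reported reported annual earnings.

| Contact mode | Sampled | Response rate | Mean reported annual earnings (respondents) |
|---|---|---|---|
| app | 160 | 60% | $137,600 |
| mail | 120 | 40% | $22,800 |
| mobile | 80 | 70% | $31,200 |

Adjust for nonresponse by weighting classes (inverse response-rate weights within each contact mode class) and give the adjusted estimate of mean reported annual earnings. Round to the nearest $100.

Inverse-response-rate weighting restores each class to its sampled count, so class totals weight by n_sampled:
  app: 160 × 137,600 = 22,016,000
  mail: 120 × 22,800 = 2,736,000
  mobile: 80 × 31,200 = 2,496,000
Adjusted estimate = 27,248,000 / 360 = 75688.9 → $75,700.

$75,700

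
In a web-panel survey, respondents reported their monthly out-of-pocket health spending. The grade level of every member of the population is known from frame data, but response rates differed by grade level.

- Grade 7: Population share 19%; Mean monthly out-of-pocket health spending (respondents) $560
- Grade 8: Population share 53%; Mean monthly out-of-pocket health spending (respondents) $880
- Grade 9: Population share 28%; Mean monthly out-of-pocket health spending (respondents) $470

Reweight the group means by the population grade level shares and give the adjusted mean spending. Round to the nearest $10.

$700

Post-stratification weights by population share, not respondent share:
  Grade 7: 0.19 × 560 = 106.4
  Grade 8: 0.53 × 880 = 466.4
  Grade 9: 0.28 × 470 = 131.6
Post-stratified estimate = 704.4 → $700.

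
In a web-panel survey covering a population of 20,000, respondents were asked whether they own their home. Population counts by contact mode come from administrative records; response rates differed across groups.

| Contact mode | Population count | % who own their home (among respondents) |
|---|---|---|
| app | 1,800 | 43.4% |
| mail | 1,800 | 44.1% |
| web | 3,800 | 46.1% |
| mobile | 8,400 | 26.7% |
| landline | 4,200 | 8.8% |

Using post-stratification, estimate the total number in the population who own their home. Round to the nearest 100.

5,900

Apply each group's respondent rate to its population count:
  app: 1,800 × 43.4% = 781.2
  mail: 1,800 × 44.1% = 793.8
  web: 3,800 × 46.1% = 1751.8
  mobile: 8,400 × 26.7% = 2242.8
  landline: 4,200 × 8.8% = 369.6
Estimated total = 5939.2 → 5,900.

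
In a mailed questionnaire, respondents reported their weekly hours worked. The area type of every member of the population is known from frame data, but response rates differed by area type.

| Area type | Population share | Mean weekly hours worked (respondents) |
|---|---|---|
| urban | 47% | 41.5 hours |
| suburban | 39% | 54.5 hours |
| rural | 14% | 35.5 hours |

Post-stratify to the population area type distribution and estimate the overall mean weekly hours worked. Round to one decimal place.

45.7

Each cell contributes population-share × respondent value:
  urban: 0.47 × 41.5 = 19.505
  suburban: 0.39 × 54.5 = 21.255
  rural: 0.14 × 35.5 = 4.97
Post-stratified estimate = 45.73 → 45.7.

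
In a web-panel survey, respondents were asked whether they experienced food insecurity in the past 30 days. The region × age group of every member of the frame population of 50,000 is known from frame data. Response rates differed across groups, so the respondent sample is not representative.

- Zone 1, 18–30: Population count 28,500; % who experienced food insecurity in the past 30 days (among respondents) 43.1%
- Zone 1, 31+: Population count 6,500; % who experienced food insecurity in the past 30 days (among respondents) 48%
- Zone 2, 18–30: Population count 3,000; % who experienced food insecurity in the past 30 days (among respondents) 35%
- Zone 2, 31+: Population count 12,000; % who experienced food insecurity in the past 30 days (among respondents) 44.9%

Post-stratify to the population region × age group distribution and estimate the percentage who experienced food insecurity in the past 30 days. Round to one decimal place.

43.7%

Post-stratification weights by population share, not respondent share:
  Zone 1, 18–30: (28,500/50,000) × 43.1 = 24.567
  Zone 1, 31+: (6,500/50,000) × 48 = 6.24
  Zone 2, 18–30: (3,000/50,000) × 35 = 2.1
  Zone 2, 31+: (12,000/50,000) × 44.9 = 10.776
Post-stratified estimate = 43.683 → 43.7%.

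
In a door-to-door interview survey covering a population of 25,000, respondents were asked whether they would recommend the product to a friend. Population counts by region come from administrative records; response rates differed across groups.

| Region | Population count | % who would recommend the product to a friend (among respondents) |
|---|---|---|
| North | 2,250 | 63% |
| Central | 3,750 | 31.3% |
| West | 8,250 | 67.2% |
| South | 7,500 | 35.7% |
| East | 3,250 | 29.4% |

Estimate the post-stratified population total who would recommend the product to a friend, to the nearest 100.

Each cell contributes its population count × the respondent rate:
  North: 2,250 × 63% = 1417.5
  Central: 3,750 × 31.3% = 1173.75
  West: 8,250 × 67.2% = 5544
  South: 7,500 × 35.7% = 2677.5
  East: 3,250 × 29.4% = 955.5
Estimated total = 11768.2 → 11,800.

11,800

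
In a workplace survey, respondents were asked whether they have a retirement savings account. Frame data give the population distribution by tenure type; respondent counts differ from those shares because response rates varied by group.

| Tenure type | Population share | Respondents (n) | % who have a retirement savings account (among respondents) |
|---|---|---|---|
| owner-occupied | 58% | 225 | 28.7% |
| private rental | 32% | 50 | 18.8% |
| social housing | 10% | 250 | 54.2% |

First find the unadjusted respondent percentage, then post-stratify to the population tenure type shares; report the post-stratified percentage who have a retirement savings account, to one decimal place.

Unadjusted (pooled respondent) estimate weights by respondent counts:
  (225/525)×28.7 + (50/525)×18.8 + (250/525)×54.2 = 39.9%
Post-stratifying to population shares instead:
  0.58×28.7 + 0.32×18.8 + 0.1×54.2 = 28.082%

28.1%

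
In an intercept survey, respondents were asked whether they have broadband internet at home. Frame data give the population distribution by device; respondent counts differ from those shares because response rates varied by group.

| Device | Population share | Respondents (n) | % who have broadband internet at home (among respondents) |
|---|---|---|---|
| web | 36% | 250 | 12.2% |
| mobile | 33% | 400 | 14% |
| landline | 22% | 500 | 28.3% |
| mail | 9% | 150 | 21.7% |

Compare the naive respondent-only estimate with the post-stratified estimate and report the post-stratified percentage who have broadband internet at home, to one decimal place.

17.2%

Naive respondent-only estimate (weights = respondent counts):
  (250/1300)×12.2 + (400/1300)×14 + (500/1300)×28.3 + (150/1300)×21.7 = 20.0423%
Post-stratifying to population shares instead:
  0.36×12.2 + 0.33×14 + 0.22×28.3 + 0.09×21.7 = 17.191%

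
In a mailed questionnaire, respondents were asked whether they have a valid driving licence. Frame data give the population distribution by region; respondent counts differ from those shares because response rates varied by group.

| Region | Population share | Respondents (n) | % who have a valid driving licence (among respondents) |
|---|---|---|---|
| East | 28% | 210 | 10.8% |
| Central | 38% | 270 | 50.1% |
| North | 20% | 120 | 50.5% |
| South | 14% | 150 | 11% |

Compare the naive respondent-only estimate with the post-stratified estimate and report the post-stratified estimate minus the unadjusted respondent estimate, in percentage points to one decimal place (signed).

+2.4 percentage points

Unadjusted (pooled respondent) estimate weights by respondent counts:
  (210/750)×10.8 + (270/750)×50.1 + (120/750)×50.5 + (150/750)×11 = 31.34%
Post-stratifying to population shares instead:
  0.28×10.8 + 0.38×50.1 + 0.2×50.5 + 0.14×11 = 33.702%
Difference = 33.702 − 31.34 = 2.362 pp.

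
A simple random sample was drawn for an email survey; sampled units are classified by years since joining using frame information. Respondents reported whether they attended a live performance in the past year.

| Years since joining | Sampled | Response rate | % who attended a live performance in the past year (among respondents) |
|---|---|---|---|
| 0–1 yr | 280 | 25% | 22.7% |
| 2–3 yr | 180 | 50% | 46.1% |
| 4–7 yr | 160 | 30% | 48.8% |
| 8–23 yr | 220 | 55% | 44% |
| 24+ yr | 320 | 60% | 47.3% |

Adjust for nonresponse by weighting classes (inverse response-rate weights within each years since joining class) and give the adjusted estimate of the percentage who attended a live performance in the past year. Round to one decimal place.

Each respondent's weight = sampled/responded in their class; summing within a class gives n_sampled, so:
  0–1 yr: 280 × 22.7 = 6356
  2–3 yr: 180 × 46.1 = 8298
  4–7 yr: 160 × 48.8 = 7808
  8–23 yr: 220 × 44 = 9680
  24+ yr: 320 × 47.3 = 15,136
Adjusted estimate = 47,278 / 1,160 = 40.7569 → 40.8%.

40.8%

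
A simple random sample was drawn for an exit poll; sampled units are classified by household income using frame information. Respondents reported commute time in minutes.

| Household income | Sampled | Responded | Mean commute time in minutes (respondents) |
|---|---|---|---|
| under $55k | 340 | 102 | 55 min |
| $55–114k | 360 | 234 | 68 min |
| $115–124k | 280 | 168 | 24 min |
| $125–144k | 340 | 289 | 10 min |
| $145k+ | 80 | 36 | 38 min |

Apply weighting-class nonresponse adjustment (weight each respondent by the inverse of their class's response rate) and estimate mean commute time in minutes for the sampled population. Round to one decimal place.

Class response rates: under $55k 102/340 = 30%, $55–114k 234/360 = 65%, $115–124k 168/280 = 60%, $125–144k 289/340 = 85%, $145k+ 36/80 = 45%.
Each respondent's weight = sampled/responded in their class; summing within a class gives n_sampled, so:
  under $55k: 340 × 55 = 18,700
  $55–114k: 360 × 68 = 24,480
  $115–124k: 280 × 24 = 6720
  $125–144k: 340 × 10 = 3400
  $145k+: 80 × 38 = 3040
Adjusted estimate = 56,340 / 1,400 = 40.2429 → 40.2.

40.2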